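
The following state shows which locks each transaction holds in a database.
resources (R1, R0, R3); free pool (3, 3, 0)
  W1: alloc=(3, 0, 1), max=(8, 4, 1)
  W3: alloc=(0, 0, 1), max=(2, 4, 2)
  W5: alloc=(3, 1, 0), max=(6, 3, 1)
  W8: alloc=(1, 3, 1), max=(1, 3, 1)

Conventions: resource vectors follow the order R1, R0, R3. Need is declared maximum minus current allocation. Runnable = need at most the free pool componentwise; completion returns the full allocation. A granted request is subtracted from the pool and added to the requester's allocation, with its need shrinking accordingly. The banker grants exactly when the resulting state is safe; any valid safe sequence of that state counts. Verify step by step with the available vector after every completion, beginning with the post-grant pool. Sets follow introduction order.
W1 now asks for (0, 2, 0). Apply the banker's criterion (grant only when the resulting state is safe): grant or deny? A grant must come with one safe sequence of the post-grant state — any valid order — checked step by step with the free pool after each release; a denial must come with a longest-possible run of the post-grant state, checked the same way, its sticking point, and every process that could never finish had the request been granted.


GRANT. The post-grant state is safe; one safe sequence: W8, W5, W1, W3.
Key observation: even at the reduced pool (3, 1, 0), W8 fits immediately, so safety survives the grant.
Step-by-step check of the post-grant state:
  pool = (3, 1, 0)
  W8 needs (0, 0, 0) <= (3, 1, 0) -> finishes; pool += (1, 3, 1) = (4, 4, 1)
  W5 needs (3, 2, 1) <= (4, 4, 1) -> finishes; pool += (3, 1, 0) = (7, 5, 1)
  W1 needs (5, 2, 0) <= (7, 5, 1) -> finishes; pool += (3, 2, 1) = (10, 7, 2)
  W3 needs (2, 4, 1) <= (10, 7, 2) -> finishes; pool += (0, 0, 1) = (10, 7, 3)


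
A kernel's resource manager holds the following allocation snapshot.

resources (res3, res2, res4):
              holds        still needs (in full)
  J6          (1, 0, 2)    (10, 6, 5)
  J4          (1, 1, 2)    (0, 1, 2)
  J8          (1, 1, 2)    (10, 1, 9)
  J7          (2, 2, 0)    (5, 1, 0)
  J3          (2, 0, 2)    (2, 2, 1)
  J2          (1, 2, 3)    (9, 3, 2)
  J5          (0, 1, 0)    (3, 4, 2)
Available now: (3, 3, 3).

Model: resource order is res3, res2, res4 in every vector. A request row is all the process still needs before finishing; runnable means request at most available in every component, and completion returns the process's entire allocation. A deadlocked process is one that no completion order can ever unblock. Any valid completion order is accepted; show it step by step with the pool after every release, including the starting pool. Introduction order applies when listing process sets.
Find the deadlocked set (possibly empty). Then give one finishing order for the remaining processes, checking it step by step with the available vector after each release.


Deadlocked set: J6, J8 and J2.
Key observation: after J3, J4, J5, J7 complete, (8, 7, 7) is the best the pool ever gets, yet each leftover process wants more res3.
The rest can finish in the order J3, J4, J5, J7. Check, step by step:
  pool = (3, 3, 3)
  J3 needs (2, 2, 1) <= (3, 3, 3) -> finishes; pool += (2, 0, 2) = (5, 3, 5)
  J4 needs (0, 1, 2) <= (5, 3, 5) -> finishes; pool += (1, 1, 2) = (6, 4, 7)
  J5 needs (3, 4, 2) <= (6, 4, 7) -> finishes; pool += (0, 1, 0) = (6, 5, 7)
  J7 needs (5, 1, 0) <= (6, 5, 7) -> finishes; pool += (2, 2, 0) = (8, 7, 7)
None of the blocked processes ever fits:
  J6 still needs (10, 6, 5) but only (8, 7, 7) is free — short on res3
  J8 still needs (10, 1, 9) but only (8, 7, 7) is free — short on res3 and res4
  J2 still needs (9, 3, 2) but only (8, 7, 7) is free — short on res3


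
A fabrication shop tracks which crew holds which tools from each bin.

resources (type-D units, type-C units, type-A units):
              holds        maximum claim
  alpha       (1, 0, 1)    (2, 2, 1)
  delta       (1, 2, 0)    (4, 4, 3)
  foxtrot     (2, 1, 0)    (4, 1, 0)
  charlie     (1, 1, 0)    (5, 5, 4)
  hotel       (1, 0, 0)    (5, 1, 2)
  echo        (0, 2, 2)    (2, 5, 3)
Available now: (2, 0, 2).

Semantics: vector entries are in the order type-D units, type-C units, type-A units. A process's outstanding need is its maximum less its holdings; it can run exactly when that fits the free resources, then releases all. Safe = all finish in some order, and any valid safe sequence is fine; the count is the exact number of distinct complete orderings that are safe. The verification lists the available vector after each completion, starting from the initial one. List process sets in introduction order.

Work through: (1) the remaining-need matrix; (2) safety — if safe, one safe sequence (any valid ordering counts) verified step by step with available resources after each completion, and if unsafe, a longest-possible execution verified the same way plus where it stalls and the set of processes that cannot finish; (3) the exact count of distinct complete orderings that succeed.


(1) Remaining need (order type-D units, type-C units, type-A units):
  alpha: (1, 2, 0)
  delta: (3, 2, 3)
  foxtrot: (2, 0, 0)
  charlie: (4, 4, 4)
  hotel: (4, 1, 2)
  echo: (2, 3, 1)
(2) The state is UNSAFE.
Key observation: the wall is type-C units: completing foxtrot, hotel brings the pool only to (5, 1, 2), and all the rest need more.
A maximal execution: foxtrot, hotel — then nothing else fits. Walking it through:
  pool = (2, 0, 2)
  foxtrot needs (2, 0, 0) <= (2, 0, 2) -> finishes; pool += (2, 1, 0) = (4, 1, 2)
  hotel needs (4, 1, 2) <= (4, 1, 2) -> finishes; pool += (1, 0, 0) = (5, 1, 2)
  blocked: alpha wants (1, 2, 0), pool (5, 1, 2) — not enough type-C units
  blocked: delta wants (3, 2, 3), pool (5, 1, 2) — not enough type-C units and type-A units
  blocked: charlie wants (4, 4, 4), pool (5, 1, 2) — not enough type-C units and type-A units
  blocked: echo wants (2, 3, 1), pool (5, 1, 2) — not enough type-C units
Processes that can never finish: alpha, delta, charlie and echo.
(3) The exact count: 0 of the possible complete orderings are safe sequences.


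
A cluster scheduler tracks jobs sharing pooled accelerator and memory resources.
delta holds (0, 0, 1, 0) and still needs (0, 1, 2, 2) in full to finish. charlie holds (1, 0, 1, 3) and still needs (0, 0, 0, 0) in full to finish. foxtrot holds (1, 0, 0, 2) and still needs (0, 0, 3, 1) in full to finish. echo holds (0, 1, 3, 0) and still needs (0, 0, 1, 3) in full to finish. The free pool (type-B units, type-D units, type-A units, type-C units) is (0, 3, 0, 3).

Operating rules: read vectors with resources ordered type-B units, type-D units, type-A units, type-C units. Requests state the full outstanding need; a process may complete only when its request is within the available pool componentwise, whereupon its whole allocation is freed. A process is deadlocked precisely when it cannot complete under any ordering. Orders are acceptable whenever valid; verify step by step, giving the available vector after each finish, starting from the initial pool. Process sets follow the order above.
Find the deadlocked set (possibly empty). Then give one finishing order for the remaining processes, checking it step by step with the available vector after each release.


The deadlocked set is empty.
Key observation: charlie leads a chain of completions in which each release enables another process.
A valid finishing order for the others: charlie, echo, foxtrot, delta. Step-by-step check:
  pool = (0, 3, 0, 3)
  run charlie (needs (0, 0, 0, 0), free (0, 3, 0, 3)); after release of (1, 0, 1, 3) the pool is (1, 3, 1, 6)
  run echo (needs (0, 0, 1, 3), free (1, 3, 1, 6)); after release of (0, 1, 3, 0) the pool is (1, 4, 4, 6)
  run foxtrot (needs (0, 0, 3, 1), free (1, 4, 4, 6)); after release of (1, 0, 0, 2) the pool is (2, 4, 4, 8)
  run delta (needs (0, 1, 2, 2), free (2, 4, 4, 8)); after release of (0, 0, 1, 0) the pool is (2, 4, 5, 8)


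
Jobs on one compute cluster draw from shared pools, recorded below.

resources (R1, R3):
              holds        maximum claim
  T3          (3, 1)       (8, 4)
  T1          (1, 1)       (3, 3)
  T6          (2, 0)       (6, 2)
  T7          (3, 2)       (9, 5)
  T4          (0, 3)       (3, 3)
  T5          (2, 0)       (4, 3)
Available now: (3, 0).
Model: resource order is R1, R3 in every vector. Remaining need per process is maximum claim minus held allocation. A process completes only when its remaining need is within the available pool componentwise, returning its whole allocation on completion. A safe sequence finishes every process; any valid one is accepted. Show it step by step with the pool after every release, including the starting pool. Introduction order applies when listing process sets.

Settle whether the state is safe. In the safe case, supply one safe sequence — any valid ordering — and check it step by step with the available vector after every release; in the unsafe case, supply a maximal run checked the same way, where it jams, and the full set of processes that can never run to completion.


The state is SAFE; one workable sequence: T4, T5, T1, T6, T7, T3.
Key observation: reading the order forward, T4 is the first process whose need (3, 0) meets the free pool (3, 0) exactly on a resource it requests.
Check, step by step:
  pool = (3, 0)
  run T4 (needs (3, 0), free (3, 0)); after release of (0, 3) the pool is (3, 3)
  run T5 (needs (2, 3), free (3, 3)); after release of (2, 0) the pool is (5, 3)
  run T1 (needs (2, 2), free (5, 3)); after release of (1, 1) the pool is (6, 4)
  run T6 (needs (4, 2), free (6, 4)); after release of (2, 0) the pool is (8, 4)
  run T7 (needs (6, 3), free (8, 4)); after release of (3, 2) the pool is (11, 6)
  run T3 (needs (5, 3), free (11, 6)); after release of (3, 1) the pool is (14, 7)


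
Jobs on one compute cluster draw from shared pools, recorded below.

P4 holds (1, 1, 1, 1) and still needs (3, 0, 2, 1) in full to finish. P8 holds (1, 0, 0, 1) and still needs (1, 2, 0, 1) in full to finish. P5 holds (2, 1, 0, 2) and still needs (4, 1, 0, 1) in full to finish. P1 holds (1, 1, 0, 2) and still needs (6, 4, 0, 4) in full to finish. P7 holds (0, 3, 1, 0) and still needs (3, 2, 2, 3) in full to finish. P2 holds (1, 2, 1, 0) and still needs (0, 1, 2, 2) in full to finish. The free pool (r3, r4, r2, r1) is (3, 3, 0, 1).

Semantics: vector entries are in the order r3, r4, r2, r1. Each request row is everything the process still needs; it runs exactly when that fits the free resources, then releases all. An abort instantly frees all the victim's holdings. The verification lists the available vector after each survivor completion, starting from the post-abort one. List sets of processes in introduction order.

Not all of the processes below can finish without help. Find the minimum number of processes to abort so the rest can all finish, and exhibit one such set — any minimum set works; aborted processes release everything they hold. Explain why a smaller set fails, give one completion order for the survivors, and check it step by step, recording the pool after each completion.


The answer: abort P4 and P2.
Key observation: no ordering could ever have run P7 before the abort of P4 and P2; with (2, 3, 2, 1) back in the pool it fits at step 2.
Why nothing smaller works — every single abort fails: P4 alone leaves P7 blocked (short on r2); P8 alone leaves P4 blocked (short on r2); P5 alone leaves P4 blocked (short on r2); P1 alone leaves P4 blocked (short on r2); P7 alone leaves P4 blocked (short on r2); P2 alone leaves P4 blocked (short on r2).
Survivors finish in the order: P5, P7, P8, P1. Verifying each step (pool after the aborts first):
  pool = (5, 6, 2, 2)
  P5: need (4, 1, 0, 1) fits (5, 6, 2, 2); releases (2, 1, 0, 2), pool now (7, 7, 2, 4)
  P7: need (3, 2, 2, 3) fits (7, 7, 2, 4); releases (0, 3, 1, 0), pool now (7, 10, 3, 4)
  P8: need (1, 2, 0, 1) fits (7, 10, 3, 4); releases (1, 0, 0, 1), pool now (8, 10, 3, 5)
  P1: need (6, 4, 0, 4) fits (8, 10, 3, 5); releases (1, 1, 0, 2), pool now (9, 11, 3, 7)


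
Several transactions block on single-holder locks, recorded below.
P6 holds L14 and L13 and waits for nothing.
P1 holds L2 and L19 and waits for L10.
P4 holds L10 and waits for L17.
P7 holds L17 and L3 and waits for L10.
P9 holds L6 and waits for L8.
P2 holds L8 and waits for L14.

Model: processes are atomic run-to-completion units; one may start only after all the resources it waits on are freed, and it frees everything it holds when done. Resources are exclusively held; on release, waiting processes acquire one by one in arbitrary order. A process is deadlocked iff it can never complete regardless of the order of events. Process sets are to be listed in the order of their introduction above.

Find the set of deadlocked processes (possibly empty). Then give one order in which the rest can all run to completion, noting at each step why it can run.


Deadlocked: P1, P4 and P7.
Key observation: the wait chain closes on itself along P4 -> P7 -> P4; P1 waits into the deadlock from upstream.
A valid finishing order for the others: P6, P2, P9.
Walking it through:
  P6 waits on nothing -> runs at once and releases L14 and L13
  run P2 (all its waits — L14 — are resolved); releases L8
  run P9 (all its waits — L8 — are resolved); releases L6


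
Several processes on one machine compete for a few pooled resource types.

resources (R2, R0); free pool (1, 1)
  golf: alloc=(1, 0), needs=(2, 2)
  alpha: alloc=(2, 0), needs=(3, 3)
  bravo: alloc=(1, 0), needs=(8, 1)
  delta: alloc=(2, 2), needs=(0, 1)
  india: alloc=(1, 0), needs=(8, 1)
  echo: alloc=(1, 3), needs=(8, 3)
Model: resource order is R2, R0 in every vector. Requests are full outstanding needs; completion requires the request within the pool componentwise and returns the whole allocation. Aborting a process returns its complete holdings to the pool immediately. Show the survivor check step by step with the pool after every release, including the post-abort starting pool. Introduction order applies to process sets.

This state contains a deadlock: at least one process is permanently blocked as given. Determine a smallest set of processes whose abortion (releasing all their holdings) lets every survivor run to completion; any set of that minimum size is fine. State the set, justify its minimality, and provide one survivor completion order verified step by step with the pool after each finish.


Abort bravo and india.
Key observation: the returned (2, 0) from bravo and india is what brings echo — unrunnable before, under any order — into play at step 4.
Minimality, checking each single-abort alternative: golf alone leaves bravo blocked (short on R2); alpha alone leaves bravo blocked (short on R2); bravo alone leaves india blocked (short on R2); delta alone leaves bravo blocked (short on R2); india alone leaves bravo blocked (short on R2); echo alone leaves bravo blocked (short on R2).
The survivors complete as delta, alpha, golf, echo. Step-by-step check (starting from the post-abort pool):
  pool = (3, 1)
  run delta (needs (0, 1), free (3, 1)); after release of (2, 2) the pool is (5, 3)
  run alpha (needs (3, 3), free (5, 3)); after release of (2, 0) the pool is (7, 3)
  run golf (needs (2, 2), free (7, 3)); after release of (1, 0) the pool is (8, 3)
  run echo (needs (8, 3), free (8, 3)); after release of (1, 3) the pool is (9, 6)


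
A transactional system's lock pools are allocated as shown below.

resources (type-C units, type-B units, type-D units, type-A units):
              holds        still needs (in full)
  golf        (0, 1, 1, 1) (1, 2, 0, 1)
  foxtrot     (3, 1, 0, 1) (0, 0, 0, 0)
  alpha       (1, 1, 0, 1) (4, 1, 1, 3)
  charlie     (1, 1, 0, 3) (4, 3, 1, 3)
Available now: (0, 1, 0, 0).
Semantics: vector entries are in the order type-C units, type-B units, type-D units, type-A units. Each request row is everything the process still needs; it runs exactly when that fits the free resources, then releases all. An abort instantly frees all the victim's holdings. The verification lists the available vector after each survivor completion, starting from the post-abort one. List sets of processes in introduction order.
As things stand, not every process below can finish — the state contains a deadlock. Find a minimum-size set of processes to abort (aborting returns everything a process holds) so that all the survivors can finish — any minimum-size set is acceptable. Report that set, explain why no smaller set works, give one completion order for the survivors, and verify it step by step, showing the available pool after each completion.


Minimum abort set: charlie.
Key observation: alpha could never have finished before the abort; with (1, 1, 0, 3) returned by charlie, it fits at step 3.
No smaller set exists: with zero aborts the deadlock remains.
The survivors complete as golf, foxtrot, alpha. Step-by-step check (starting from the post-abort pool):
  pool = (1, 2, 0, 3)
  golf: need (1, 2, 0, 1) fits (1, 2, 0, 3); releases (0, 1, 1, 1), pool now (1, 3, 1, 4)
  foxtrot: need (0, 0, 0, 0) fits (1, 3, 1, 4); releases (3, 1, 0, 1), pool now (4, 4, 1, 5)
  alpha: need (4, 1, 1, 3) fits (4, 4, 1, 5); releases (1, 1, 0, 1), pool now (5, 5, 1, 6)


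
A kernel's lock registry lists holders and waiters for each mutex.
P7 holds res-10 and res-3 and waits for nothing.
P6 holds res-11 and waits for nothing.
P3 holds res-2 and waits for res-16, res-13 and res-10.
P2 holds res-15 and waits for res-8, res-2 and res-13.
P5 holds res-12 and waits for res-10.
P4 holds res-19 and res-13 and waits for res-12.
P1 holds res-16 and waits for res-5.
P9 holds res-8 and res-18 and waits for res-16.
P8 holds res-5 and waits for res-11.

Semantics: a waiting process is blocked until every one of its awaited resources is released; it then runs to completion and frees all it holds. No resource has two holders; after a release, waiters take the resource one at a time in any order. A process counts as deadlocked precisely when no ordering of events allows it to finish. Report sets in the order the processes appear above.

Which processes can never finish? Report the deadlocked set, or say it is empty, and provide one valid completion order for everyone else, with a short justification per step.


No process is deadlocked.
Key observation: there is no circular wait here — follow any chain and it reaches a process that is free to run now.
One completion order for the rest: P7, P6, P5, P8, P1, P4, P9, P3, P2.
Walking it through:
  P7: no waits; runs immediately, freeing res-10 and res-3
  P6: no waits; runs immediately, freeing res-11
  run P5 (all its waits — res-10 — are resolved); releases res-12
  run P8 (all its waits — res-11 — are resolved); releases res-5
  run P1 (all its waits — res-5 — are resolved); releases res-16
  run P4 (all its waits — res-12 — are resolved); releases res-19 and res-13
  run P9 (all its waits — res-16 — are resolved); releases res-8 and res-18
  run P3 (all its waits — res-16, res-13 and res-10 — are resolved); releases res-2
  run P2 (all its waits — res-8, res-2 and res-13 — are resolved); releases res-15


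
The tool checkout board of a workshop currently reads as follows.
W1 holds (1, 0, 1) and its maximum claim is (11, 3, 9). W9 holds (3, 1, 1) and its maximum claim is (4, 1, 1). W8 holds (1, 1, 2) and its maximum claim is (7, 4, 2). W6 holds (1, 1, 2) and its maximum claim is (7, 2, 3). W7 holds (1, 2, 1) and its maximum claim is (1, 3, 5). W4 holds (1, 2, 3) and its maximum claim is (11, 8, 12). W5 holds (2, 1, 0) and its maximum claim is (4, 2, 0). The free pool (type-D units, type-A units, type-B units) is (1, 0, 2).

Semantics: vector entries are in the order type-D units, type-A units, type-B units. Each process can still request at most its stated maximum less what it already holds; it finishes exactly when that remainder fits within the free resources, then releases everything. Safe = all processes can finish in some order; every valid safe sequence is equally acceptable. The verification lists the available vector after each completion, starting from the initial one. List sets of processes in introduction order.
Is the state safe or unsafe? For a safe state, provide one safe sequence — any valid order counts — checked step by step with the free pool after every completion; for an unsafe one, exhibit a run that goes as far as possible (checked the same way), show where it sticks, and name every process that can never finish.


UNSAFE.
Key observation: type-D units is the bottleneck — with W9, W5, W6, W7, W8 done the pool holds (9, 6, 8), short of every remaining need.
A maximal execution: W9, W5, W6, W7, W8 — then nothing else fits. Check, step by step:
  pool = (1, 0, 2)
  W9: need (1, 0, 0) fits (1, 0, 2); releases (3, 1, 1), pool now (4, 1, 3)
  W5: need (2, 1, 0) fits (4, 1, 3); releases (2, 1, 0), pool now (6, 2, 3)
  W6: need (6, 1, 1) fits (6, 2, 3); releases (1, 1, 2), pool now (7, 3, 5)
  W7: need (0, 1, 4) fits (7, 3, 5); releases (1, 2, 1), pool now (8, 5, 6)
  W8: need (6, 3, 0) fits (8, 5, 6); releases (1, 1, 2), pool now (9, 6, 8)
  W1 cannot run: need (10, 3, 8) vs free (9, 6, 8) (insufficient type-D units)
  W4 cannot run: need (10, 6, 9) vs free (9, 6, 8) (insufficient type-D units and type-B units)
Processes that can never finish: W1 and W4.


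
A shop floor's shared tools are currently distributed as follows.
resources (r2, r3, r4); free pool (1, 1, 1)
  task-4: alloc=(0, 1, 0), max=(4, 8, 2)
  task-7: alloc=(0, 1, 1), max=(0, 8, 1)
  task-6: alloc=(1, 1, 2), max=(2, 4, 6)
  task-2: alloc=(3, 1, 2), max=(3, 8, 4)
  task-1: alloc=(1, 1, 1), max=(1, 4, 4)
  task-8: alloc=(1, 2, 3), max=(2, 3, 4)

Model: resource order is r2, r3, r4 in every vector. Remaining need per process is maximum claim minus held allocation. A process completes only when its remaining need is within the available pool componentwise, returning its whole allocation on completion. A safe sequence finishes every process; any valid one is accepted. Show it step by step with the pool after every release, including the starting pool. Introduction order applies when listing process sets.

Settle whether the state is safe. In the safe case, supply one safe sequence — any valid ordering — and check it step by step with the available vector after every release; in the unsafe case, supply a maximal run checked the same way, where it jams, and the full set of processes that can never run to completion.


UNSAFE — no complete ordering exists.
Key observation: even finishing task-8, task-6, task-1 leaves just (4, 5, 7) free — too little r3 for any of the remaining processes.
The run task-8, task-6, task-1 cannot be extended any further. Step-by-step check:
  pool = (1, 1, 1)
  task-8: need (1, 1, 1) fits (1, 1, 1); releases (1, 2, 3), pool now (2, 3, 4)
  task-6: need (1, 3, 4) fits (2, 3, 4); releases (1, 1, 2), pool now (3, 4, 6)
  task-1: need (0, 3, 3) fits (3, 4, 6); releases (1, 1, 1), pool now (4, 5, 7)
  task-4 still needs (4, 7, 2) but only (4, 5, 7) is free — short on r3
  task-7 still needs (0, 7, 0) but only (4, 5, 7) is free — short on r3
  task-2 still needs (0, 7, 2) but only (4, 5, 7) is free — short on r3
Permanently blocked: task-4, task-7 and task-2.


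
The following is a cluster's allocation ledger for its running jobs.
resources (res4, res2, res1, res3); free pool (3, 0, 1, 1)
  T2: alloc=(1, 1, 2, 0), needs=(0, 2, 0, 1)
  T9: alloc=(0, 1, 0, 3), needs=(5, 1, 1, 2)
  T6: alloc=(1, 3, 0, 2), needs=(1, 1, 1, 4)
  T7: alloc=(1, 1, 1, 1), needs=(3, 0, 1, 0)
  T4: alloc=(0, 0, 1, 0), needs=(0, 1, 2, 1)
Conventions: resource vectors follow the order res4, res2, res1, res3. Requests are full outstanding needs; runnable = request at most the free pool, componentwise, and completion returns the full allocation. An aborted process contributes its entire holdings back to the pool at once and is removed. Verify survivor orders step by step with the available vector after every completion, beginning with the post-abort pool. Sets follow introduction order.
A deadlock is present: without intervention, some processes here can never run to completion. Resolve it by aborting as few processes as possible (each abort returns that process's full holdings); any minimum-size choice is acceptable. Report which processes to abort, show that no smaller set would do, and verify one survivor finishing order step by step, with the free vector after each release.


The answer: abort T9.
Key observation: T6 was stuck for good until T9 gave back (0, 1, 0, 3); in the order shown it finishes at step 1.
No smaller set exists: with zero aborts the deadlock remains.
Survivors finish in the order: T6, T2, T7, T4. Walking it through (pool after the aborts first):
  pool = (3, 1, 1, 4)
  T6 needs (1, 1, 1, 4) <= (3, 1, 1, 4) -> finishes; pool += (1, 3, 0, 2) = (4, 4, 1, 6)
  T2 needs (0, 2, 0, 1) <= (4, 4, 1, 6) -> finishes; pool += (1, 1, 2, 0) = (5, 5, 3, 6)
  T7 needs (3, 0, 1, 0) <= (5, 5, 3, 6) -> finishes; pool += (1, 1, 1, 1) = (6, 6, 4, 7)
  T4 needs (0, 1, 2, 1) <= (6, 6, 4, 7) -> finishes; pool += (0, 0, 1, 0) = (6, 6, 5, 7)


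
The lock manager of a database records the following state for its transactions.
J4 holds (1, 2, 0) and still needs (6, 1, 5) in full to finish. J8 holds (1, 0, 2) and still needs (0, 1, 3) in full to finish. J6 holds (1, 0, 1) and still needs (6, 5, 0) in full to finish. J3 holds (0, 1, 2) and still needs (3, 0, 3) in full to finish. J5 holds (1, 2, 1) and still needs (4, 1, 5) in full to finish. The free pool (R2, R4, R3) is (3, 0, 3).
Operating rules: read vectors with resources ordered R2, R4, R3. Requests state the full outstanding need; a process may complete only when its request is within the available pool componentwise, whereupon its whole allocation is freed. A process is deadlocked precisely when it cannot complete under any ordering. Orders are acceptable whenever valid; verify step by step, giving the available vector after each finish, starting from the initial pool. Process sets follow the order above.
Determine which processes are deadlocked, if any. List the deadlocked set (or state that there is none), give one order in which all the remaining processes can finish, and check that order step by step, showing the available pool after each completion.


The deadlocked set is J4 and J6.
Key observation: R2 is the bottleneck — with J3, J8, J5 done the pool holds (5, 3, 8), short of every remaining need.
The rest can finish in the order J3, J8, J5. Walking it through:
  pool = (3, 0, 3)
  run J3 (needs (3, 0, 3), free (3, 0, 3)); after release of (0, 1, 2) the pool is (3, 1, 5)
  run J8 (needs (0, 1, 3), free (3, 1, 5)); after release of (1, 0, 2) the pool is (4, 1, 7)
  run J5 (needs (4, 1, 5), free (4, 1, 7)); after release of (1, 2, 1) the pool is (5, 3, 8)
The blocked processes can never fit:
  blocked: J4 wants (6, 1, 5), pool (5, 3, 8) — not enough R2
  blocked: J6 wants (6, 5, 0), pool (5, 3, 8) — not enough R2 and R4


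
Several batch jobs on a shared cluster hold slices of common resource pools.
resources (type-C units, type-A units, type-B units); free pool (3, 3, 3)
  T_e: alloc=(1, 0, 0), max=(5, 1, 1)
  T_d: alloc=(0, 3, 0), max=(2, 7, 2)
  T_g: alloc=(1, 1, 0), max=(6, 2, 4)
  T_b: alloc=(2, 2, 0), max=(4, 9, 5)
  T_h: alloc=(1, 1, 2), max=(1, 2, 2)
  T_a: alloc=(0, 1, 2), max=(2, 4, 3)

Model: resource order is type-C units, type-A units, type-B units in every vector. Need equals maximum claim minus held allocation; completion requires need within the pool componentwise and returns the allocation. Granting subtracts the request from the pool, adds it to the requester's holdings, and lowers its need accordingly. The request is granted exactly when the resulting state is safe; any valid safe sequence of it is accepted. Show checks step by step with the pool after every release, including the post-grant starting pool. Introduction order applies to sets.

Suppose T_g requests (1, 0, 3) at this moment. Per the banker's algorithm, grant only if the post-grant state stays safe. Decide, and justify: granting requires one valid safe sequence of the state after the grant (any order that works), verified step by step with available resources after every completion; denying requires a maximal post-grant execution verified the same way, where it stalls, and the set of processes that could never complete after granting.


DENY. Granting would leave the state unsafe.
Key observation: after T_h, T_d, T_a the pool peaks at (3, 8, 4), and each blocked process is short somewhere: T_e on type-C units; T_g on type-C units; T_b on type-B units.
After a pretend grant, a maximal execution: T_h, T_d, T_a — then nothing else fits. Walking it through:
  pool = (2, 3, 0)
  T_h: need (0, 1, 0) fits (2, 3, 0); releases (1, 1, 2), pool now (3, 4, 2)
  T_d: need (2, 4, 2) fits (3, 4, 2); releases (0, 3, 0), pool now (3, 7, 2)
  T_a: need (2, 3, 1) fits (3, 7, 2); releases (0, 1, 2), pool now (3, 8, 4)
  T_e cannot run: need (4, 1, 1) vs free (3, 8, 4) (insufficient type-C units)
  T_g cannot run: need (4, 1, 1) vs free (3, 8, 4) (insufficient type-C units)
  T_b cannot run: need (2, 7, 5) vs free (3, 8, 4) (insufficient type-B units)
Post-grant, the permanently blocked set is T_e, T_g and T_b.


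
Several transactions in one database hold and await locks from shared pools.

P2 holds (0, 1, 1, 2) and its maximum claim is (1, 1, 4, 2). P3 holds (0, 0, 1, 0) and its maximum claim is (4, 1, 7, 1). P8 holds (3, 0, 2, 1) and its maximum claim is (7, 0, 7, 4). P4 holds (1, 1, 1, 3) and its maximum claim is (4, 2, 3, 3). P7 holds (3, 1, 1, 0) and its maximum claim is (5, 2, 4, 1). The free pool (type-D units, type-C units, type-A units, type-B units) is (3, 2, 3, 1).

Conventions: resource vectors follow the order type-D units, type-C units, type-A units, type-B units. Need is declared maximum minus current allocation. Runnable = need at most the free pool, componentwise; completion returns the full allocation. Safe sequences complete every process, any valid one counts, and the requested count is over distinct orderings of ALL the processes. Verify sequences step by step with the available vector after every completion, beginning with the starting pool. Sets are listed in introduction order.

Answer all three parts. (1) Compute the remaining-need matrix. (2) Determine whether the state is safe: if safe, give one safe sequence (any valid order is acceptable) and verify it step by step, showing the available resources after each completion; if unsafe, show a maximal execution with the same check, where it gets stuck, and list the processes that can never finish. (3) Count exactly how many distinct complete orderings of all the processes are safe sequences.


(1) Outstanding need per process (order type-D units, type-C units, type-A units, type-B units):
  P2: (1, 0, 3, 0)
  P3: (4, 1, 6, 1)
  P8: (4, 0, 5, 3)
  P4: (3, 1, 2, 0)
  P7: (2, 1, 3, 1)
(2) SAFE — a valid safe sequence is P2, P4, P7, P3, P8.
Key observation: reading the order forward, P2 is the first process whose need (1, 0, 3, 0) meets the free pool (3, 2, 3, 1) exactly on a resource it requests.
Check, step by step:
  pool = (3, 2, 3, 1)
  P2 needs (1, 0, 3, 0) <= (3, 2, 3, 1) -> finishes; pool += (0, 1, 1, 2) = (3, 3, 4, 3)
  P4 needs (3, 1, 2, 0) <= (3, 3, 4, 3) -> finishes; pool += (1, 1, 1, 3) = (4, 4, 5, 6)
  P7 needs (2, 1, 3, 1) <= (4, 4, 5, 6) -> finishes; pool += (3, 1, 1, 0) = (7, 5, 6, 6)
  P3 needs (4, 1, 6, 1) <= (7, 5, 6, 6) -> finishes; pool += (0, 0, 1, 0) = (7, 5, 7, 6)
  P8 needs (4, 0, 5, 3) <= (7, 5, 7, 6) -> finishes; pool += (3, 0, 2, 1) = (10, 5, 9, 7)
(3) Precisely 24 of the possible complete orderings are safe sequences.


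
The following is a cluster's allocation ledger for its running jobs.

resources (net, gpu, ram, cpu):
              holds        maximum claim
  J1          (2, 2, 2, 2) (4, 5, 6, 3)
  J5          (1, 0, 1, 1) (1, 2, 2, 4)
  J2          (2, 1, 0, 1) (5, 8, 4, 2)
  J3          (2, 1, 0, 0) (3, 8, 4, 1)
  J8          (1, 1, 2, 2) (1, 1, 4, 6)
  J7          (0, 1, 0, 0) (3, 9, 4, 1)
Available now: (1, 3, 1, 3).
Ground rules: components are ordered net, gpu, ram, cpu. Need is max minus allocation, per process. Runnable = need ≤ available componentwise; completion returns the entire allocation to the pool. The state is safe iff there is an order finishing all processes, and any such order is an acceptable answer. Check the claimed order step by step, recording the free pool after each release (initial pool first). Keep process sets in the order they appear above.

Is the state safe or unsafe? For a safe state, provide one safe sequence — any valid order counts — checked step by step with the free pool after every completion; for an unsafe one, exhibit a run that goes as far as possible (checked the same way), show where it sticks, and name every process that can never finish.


UNSAFE — no complete ordering exists.
Key observation: the pool after J5, J8, J1 is (5, 6, 6, 8); every surviving request exceeds it in gpu, so progress ends there.
The run J5, J8, J1 cannot be extended any further. Check, step by step:
  pool = (1, 3, 1, 3)
  J5 needs (0, 2, 1, 3) <= (1, 3, 1, 3) -> finishes; pool += (1, 0, 1, 1) = (2, 3, 2, 4)
  J8 needs (0, 0, 2, 4) <= (2, 3, 2, 4) -> finishes; pool += (1, 1, 2, 2) = (3, 4, 4, 6)
  J1 needs (2, 3, 4, 1) <= (3, 4, 4, 6) -> finishes; pool += (2, 2, 2, 2) = (5, 6, 6, 8)
  J2 still needs (3, 7, 4, 1) but only (5, 6, 6, 8) is free — short on gpu
  J3 still needs (1, 7, 4, 1) but only (5, 6, 6, 8) is free — short on gpu
  J7 still needs (3, 8, 4, 1) but only (5, 6, 6, 8) is free — short on gpu
Permanently blocked: J2, J3 and J7.


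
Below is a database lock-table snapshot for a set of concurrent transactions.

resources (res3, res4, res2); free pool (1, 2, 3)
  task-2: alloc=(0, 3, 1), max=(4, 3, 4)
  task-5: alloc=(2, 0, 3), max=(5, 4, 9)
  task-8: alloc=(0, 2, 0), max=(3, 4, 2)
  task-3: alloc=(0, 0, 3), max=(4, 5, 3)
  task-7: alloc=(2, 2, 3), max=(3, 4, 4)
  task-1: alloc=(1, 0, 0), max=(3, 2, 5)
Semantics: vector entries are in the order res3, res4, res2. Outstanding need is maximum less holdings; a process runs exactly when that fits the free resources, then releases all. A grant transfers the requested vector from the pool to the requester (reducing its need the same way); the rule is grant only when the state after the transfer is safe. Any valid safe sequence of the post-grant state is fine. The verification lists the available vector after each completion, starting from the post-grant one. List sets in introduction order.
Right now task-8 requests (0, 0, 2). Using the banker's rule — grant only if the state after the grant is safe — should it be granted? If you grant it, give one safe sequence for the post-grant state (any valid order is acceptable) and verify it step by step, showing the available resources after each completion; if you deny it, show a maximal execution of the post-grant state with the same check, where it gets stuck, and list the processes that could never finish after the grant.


GRANT. The post-grant state is safe; one safe sequence: task-7, task-8, task-5, task-2, task-1, task-3.
Key observation: the grant leaves (1, 2, 1) free — enough for task-7, whose release restarts the cascade.
Check on the post-grant state, step by step:
  pool = (1, 2, 1)
  run task-7 (needs (1, 2, 1), free (1, 2, 1)); after release of (2, 2, 3) the pool is (3, 4, 4)
  run task-8 (needs (3, 2, 0), free (3, 4, 4)); after release of (0, 2, 2) the pool is (3, 6, 6)
  run task-5 (needs (3, 4, 6), free (3, 6, 6)); after release of (2, 0, 3) the pool is (5, 6, 9)
  run task-2 (needs (4, 0, 3), free (5, 6, 9)); after release of (0, 3, 1) the pool is (5, 9, 10)
  run task-1 (needs (2, 2, 5), free (5, 9, 10)); after release of (1, 0, 0) the pool is (6, 9, 10)
  run task-3 (needs (4, 5, 0), free (6, 9, 10)); after release of (0, 0, 3) the pool is (6, 9, 13)


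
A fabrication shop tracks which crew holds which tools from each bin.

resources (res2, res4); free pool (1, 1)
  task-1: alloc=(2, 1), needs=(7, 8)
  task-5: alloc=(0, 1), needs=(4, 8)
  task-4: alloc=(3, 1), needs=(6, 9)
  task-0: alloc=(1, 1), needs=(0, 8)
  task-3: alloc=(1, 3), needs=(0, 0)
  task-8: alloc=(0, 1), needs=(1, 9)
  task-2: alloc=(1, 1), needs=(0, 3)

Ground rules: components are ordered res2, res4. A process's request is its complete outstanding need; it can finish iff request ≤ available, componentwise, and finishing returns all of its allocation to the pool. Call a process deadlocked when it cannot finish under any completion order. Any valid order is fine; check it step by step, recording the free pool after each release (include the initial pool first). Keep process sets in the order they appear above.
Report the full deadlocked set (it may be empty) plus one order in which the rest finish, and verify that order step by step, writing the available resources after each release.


The deadlocked set is task-1, task-5, task-4, task-0 and task-8.
Key observation: the wall is res4: completing task-3, task-2 brings the pool only to (3, 5), and all the rest need more.
One completion order for the rest: task-3, task-2. Step-by-step check:
  pool = (1, 1)
  run task-3 (needs (0, 0), free (1, 1)); after release of (1, 3) the pool is (2, 4)
  run task-2 (needs (0, 3), free (2, 4)); after release of (1, 1) the pool is (3, 5)
The stuck group stays short no matter what:
  task-1 cannot run: need (7, 8) vs free (3, 5) (insufficient res2 and res4)
  task-5 cannot run: need (4, 8) vs free (3, 5) (insufficient res2 and res4)
  task-4 cannot run: need (6, 9) vs free (3, 5) (insufficient res2 and res4)
  task-0 cannot run: need (0, 8) vs free (3, 5) (insufficient res4)
  task-8 cannot run: need (1, 9) vs free (3, 5) (insufficient res4)


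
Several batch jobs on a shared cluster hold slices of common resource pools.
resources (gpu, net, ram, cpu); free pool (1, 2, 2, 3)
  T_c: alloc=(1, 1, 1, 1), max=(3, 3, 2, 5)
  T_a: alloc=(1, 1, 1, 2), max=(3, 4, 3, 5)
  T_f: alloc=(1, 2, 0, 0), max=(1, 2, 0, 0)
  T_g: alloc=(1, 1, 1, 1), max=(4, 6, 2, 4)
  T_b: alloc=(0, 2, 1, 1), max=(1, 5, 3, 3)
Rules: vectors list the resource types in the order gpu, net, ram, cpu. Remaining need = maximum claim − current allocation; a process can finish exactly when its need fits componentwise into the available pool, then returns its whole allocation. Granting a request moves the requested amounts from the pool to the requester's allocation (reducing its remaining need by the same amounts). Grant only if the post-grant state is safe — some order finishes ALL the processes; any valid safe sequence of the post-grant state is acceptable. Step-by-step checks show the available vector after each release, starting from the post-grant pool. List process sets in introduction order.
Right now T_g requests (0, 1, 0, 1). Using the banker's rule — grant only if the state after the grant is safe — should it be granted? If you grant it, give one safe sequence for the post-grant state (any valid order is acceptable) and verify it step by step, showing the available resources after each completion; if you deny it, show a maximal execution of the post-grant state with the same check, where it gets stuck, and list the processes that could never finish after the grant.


GRANT. The post-grant state is safe; one safe sequence: T_f, T_b, T_a, T_g, T_c.
Key observation: the transfer keeps a workable pool ((1, 1, 2, 2)); T_f starts the safe sequence.
Check on the post-grant state, step by step:
  pool = (1, 1, 2, 2)
  run T_f (needs (0, 0, 0, 0), free (1, 1, 2, 2)); after release of (1, 2, 0, 0) the pool is (2, 3, 2, 2)
  run T_b (needs (1, 3, 2, 2), free (2, 3, 2, 2)); after release of (0, 2, 1, 1) the pool is (2, 5, 3, 3)
  run T_a (needs (2, 3, 2, 3), free (2, 5, 3, 3)); after release of (1, 1, 1, 2) the pool is (3, 6, 4, 5)
  run T_g (needs (3, 4, 1, 2), free (3, 6, 4, 5)); after release of (1, 2, 1, 2) the pool is (4, 8, 5, 7)
  run T_c (needs (2, 2, 1, 4), free (4, 8, 5, 7)); after release of (1, 1, 1, 1) the pool is (5, 9, 6, 8)


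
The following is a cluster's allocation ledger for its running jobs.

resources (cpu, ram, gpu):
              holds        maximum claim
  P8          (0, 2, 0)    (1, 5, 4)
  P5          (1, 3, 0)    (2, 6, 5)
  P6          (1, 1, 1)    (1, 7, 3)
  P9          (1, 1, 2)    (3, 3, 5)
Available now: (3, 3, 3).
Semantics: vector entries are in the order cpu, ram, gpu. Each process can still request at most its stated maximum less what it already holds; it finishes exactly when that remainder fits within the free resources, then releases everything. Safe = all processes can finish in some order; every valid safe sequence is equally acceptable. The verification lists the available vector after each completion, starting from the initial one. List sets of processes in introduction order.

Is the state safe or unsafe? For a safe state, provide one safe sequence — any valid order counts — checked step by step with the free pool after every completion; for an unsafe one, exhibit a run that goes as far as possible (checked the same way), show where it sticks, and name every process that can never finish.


SAFE, for example via the order P9, P8, P6, P5.
Key observation: P9 is the earliest step where a requested resource binds exactly: need (2, 2, 3), pool (3, 3, 3) at its turn.
Walking it through:
  pool = (3, 3, 3)
  P9 needs (2, 2, 3) <= (3, 3, 3) -> finishes; pool += (1, 1, 2) = (4, 4, 5)
  P8 needs (1, 3, 4) <= (4, 4, 5) -> finishes; pool += (0, 2, 0) = (4, 6, 5)
  P6 needs (0, 6, 2) <= (4, 6, 5) -> finishes; pool += (1, 1, 1) = (5, 7, 6)
  P5 needs (1, 3, 5) <= (5, 7, 6) -> finishes; pool += (1, 3, 0) = (6, 10, 6)
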